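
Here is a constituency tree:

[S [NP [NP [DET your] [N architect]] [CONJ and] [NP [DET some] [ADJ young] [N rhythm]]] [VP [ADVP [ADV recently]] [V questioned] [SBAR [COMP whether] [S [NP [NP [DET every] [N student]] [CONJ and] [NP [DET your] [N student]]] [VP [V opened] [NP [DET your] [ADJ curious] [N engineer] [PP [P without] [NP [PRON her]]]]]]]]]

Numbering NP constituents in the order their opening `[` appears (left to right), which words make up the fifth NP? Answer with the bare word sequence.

every student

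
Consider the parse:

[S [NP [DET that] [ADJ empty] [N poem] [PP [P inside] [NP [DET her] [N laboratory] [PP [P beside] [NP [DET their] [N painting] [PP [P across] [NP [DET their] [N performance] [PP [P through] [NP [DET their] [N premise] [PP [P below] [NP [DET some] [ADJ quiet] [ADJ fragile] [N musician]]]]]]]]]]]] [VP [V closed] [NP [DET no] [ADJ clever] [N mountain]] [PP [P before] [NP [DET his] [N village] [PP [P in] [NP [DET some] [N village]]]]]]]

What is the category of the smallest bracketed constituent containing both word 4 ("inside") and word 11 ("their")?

PP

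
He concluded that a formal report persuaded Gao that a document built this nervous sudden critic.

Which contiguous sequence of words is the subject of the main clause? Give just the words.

he

In the main clause the verb is "concluded"; the NP preceding it, "he", is the subject.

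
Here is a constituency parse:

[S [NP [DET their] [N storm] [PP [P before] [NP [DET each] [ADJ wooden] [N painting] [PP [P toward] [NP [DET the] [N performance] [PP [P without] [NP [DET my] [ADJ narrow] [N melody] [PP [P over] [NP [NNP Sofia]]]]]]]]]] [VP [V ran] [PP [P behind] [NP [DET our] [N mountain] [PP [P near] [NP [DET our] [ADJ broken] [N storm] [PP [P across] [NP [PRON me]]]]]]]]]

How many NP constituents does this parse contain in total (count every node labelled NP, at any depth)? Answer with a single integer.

8

Listing each NP by its span: [NP their storm before each wooden painting toward the performance without my narrow melody over Sofia]; [NP each wooden painting toward the performance without my narrow melody over Sofia]; [NP the performance without my narrow melody over Sofia]; [NP my narrow melody over Sofia]; [NP Sofia]; [NP our mountain near our broken storm across me] … — that makes 8.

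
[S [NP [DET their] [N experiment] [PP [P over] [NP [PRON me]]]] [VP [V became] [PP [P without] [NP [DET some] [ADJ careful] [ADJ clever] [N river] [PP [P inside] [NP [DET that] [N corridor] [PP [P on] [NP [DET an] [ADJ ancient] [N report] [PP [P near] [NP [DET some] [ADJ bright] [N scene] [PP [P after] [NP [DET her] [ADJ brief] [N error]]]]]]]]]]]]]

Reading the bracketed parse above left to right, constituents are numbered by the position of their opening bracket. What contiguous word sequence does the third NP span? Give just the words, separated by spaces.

some careful clever river inside that corridor on an ancient report near some bright scene after her brief error

Opening `[NP` markers occur at word positions 1, 4, 7, 12, 15, 19, 23; the third of these opens the constituent [NP some careful clever river inside that corridor on an ancient report near some bright scene after her brief error].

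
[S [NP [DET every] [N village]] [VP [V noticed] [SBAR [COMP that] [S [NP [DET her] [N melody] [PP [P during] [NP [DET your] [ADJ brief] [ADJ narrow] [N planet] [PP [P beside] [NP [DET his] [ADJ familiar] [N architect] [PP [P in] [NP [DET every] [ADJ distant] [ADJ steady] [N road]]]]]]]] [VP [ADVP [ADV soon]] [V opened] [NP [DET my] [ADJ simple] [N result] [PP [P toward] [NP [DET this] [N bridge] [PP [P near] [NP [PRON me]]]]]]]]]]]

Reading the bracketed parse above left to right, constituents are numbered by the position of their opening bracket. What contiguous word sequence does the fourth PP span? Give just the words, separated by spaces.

In left-to-right order the PP constituents are "during your brief narrow planet beside his familiar architect in every distant steady road"; "beside his familiar architect in every distant steady road"; "in every distant steady road"; "toward this bridge near me"; "near me". Number 4 is "toward this bridge near me".

toward this bridge near me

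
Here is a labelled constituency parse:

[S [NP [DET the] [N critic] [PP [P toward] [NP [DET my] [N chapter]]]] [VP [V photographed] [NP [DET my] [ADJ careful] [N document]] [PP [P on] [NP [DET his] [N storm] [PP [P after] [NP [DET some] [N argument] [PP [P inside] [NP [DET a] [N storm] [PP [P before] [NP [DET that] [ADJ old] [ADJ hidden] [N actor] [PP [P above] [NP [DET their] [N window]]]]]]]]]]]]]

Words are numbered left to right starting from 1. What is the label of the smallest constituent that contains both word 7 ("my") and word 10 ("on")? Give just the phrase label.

VP

Word 7 lies under S → VP → NP → DET; word 10 lies under S → VP → PP → P. The lowest shared node is the VP.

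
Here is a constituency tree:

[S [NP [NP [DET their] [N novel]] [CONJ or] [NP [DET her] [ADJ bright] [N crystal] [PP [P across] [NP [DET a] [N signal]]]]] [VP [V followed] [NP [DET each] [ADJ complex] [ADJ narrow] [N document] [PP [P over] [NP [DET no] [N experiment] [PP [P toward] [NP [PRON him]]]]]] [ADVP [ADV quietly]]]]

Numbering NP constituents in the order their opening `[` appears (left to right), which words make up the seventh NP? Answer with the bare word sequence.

Opening `[NP` markers occur at word positions 1, 1, 4, 8, 11, 16, 19; the seventh of these opens the constituent [NP him].

him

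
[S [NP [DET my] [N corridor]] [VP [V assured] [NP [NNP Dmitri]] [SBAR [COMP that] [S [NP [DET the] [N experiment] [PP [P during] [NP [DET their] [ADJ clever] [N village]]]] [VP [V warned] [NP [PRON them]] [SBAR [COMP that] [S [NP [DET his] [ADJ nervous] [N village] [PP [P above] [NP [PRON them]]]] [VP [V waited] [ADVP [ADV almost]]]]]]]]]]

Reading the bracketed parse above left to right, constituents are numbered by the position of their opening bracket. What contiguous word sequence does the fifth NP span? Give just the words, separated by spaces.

In left-to-right order the NP constituents are "my corridor"; "Dmitri"; "the experiment during their clever village"; "their clever village"; "them"; "his nervous village above them"; "them". Number 5 is "them".

them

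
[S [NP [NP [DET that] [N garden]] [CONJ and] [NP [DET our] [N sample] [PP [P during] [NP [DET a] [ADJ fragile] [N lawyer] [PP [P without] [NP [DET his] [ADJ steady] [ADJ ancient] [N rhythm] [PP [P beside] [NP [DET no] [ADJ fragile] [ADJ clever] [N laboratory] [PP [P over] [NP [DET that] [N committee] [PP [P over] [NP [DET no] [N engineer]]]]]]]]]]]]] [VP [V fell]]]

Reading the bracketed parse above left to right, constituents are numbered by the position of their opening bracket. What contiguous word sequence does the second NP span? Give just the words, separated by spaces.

Opening `[NP` markers occur at word positions 1, 1, 4, 7, 11, 16, 21, 24; the second of these opens the constituent [NP that garden].

that garden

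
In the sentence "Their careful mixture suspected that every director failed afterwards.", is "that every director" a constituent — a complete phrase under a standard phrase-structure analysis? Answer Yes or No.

No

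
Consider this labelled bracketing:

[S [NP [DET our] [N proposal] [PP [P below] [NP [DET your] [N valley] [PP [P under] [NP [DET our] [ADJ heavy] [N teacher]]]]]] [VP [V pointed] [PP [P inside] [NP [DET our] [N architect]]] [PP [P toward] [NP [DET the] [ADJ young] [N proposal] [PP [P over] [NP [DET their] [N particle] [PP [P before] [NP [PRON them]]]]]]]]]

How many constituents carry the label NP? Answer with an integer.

7

Listing each NP by its span: [NP our proposal below your valley under our heavy teacher]; [NP your valley under our heavy teacher]; [NP our heavy teacher]; [NP our architect]; [NP the young proposal over their particle before them]; [NP their particle before them] … — that makes 7.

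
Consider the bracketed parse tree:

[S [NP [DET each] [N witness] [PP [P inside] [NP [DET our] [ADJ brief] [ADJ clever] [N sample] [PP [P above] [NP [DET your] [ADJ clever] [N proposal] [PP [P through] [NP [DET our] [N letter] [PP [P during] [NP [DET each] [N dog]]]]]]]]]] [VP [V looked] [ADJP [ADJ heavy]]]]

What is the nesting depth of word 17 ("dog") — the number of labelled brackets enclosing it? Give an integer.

11

Counting open brackets not yet closed at "dog": [S [NP [PP [NP [PP [NP [PP [NP [PP [NP [N = 11.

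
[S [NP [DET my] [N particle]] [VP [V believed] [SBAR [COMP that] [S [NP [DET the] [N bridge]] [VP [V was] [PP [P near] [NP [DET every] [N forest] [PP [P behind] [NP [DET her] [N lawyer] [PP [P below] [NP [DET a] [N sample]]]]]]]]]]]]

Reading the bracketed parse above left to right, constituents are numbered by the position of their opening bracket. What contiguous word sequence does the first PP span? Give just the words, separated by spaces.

Opening `[PP` markers occur at word positions 8, 11, 14; the first of these opens the constituent [PP near every forest behind her lawyer below a sample].

near every forest behind her lawyer below a sample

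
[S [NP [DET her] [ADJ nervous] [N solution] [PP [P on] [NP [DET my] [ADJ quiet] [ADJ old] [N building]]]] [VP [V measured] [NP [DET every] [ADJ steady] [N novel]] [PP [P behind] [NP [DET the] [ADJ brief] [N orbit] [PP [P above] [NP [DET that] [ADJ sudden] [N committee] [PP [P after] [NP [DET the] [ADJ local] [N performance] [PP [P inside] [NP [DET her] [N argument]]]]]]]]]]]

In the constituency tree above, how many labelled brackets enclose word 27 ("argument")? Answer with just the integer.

Path from the root down to the word: S → VP → PP → NP → PP → NP → PP → NP → PP → NP → N. That is 11 enclosing brackets.

11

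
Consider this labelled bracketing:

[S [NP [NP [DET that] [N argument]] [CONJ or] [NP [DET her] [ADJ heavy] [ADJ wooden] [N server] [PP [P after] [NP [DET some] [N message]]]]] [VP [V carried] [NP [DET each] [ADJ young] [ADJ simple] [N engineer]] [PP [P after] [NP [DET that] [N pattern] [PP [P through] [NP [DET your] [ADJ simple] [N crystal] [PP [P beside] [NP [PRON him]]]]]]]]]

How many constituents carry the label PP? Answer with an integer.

Listing each PP by its span: [PP after some message]; [PP after that pattern through your simple crystal beside him]; [PP through your simple crystal beside him]; [PP beside him] — that makes 4.

4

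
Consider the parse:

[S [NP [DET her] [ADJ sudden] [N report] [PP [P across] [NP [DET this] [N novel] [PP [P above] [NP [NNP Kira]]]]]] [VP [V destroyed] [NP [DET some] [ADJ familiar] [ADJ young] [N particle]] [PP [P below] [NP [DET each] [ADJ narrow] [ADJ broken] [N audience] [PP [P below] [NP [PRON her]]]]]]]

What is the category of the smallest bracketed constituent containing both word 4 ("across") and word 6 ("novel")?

Both words fall inside [PP across this novel above Kira] (words 4–8), and no smaller constituent contains them both. Label: PP.

PP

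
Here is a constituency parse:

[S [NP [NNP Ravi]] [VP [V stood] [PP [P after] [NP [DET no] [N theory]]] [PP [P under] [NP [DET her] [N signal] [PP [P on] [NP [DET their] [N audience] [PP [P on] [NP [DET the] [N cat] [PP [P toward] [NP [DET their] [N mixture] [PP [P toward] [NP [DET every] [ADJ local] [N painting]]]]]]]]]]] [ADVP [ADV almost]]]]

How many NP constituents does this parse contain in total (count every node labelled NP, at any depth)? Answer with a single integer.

7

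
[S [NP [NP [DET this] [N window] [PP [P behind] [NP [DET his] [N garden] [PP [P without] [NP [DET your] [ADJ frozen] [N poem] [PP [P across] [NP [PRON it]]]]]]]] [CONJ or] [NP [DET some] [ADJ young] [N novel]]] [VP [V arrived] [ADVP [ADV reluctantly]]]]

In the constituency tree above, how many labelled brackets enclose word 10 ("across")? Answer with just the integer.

9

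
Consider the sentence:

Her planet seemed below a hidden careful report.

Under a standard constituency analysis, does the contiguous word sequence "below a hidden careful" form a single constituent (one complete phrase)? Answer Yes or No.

No

The smallest constituent containing the whole sequence is the prepositional phrase [PP below a hidden careful report], but the sequence is only part of it — it straddles the boundary between preposition "below" and noun phrase "a hidden careful report".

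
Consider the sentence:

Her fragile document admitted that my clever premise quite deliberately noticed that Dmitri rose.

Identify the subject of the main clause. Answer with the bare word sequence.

her fragile document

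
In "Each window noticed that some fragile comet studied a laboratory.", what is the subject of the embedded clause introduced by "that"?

some fragile comet

In the embedded clause introduced by "that" the verb is "studied"; the NP preceding it, "some fragile comet", is the subject.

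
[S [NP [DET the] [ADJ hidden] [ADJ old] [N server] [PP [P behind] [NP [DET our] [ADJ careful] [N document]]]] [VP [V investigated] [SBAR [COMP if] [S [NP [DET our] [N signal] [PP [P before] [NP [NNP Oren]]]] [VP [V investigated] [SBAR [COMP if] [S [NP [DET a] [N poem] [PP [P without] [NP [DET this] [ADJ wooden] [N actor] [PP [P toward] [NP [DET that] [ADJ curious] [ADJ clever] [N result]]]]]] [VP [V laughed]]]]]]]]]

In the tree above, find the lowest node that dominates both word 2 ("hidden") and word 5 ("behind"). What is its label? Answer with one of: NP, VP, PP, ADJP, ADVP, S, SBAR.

NP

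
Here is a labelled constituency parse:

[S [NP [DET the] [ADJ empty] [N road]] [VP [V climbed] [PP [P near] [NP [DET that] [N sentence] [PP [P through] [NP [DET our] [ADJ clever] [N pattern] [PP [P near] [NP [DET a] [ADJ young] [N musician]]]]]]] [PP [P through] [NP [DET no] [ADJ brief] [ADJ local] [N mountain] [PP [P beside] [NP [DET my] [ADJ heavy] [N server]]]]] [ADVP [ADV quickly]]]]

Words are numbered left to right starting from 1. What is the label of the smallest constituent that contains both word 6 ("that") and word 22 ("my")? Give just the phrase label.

VP

The smallest bracket enclosing both words is [VP climbed near that sentence through our clever pattern near a young musician through no brief local mountain beside my heavy server quickly], so the label is VP.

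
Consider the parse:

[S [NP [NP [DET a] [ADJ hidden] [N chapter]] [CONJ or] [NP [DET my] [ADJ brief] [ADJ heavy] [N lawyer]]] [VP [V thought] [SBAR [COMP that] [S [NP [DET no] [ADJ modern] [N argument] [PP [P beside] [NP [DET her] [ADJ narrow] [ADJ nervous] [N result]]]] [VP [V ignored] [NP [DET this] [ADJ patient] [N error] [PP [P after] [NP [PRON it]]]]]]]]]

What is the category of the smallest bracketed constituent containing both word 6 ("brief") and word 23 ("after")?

The smallest bracket enclosing both words is [S a hidden chapter or my brief heavy lawyer thought that no modern argument beside her narrow nervous result ignored this patient error after it], so the label is S.

S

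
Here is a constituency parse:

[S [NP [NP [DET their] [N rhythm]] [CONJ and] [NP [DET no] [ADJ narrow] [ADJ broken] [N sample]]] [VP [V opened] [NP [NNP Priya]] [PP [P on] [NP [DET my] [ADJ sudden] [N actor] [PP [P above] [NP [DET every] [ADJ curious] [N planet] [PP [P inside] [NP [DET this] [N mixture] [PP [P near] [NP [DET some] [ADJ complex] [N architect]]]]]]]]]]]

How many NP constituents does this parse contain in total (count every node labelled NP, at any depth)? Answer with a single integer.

8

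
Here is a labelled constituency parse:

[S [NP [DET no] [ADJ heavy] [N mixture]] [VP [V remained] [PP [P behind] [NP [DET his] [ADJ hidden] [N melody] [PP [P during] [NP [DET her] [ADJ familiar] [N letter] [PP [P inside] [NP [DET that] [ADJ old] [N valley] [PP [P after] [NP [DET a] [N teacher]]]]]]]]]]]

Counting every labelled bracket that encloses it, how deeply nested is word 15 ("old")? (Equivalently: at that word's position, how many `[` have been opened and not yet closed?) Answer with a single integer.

Path from the root down to the word: S → VP → PP → NP → PP → NP → PP → NP → ADJ. That is 9 enclosing brackets.

9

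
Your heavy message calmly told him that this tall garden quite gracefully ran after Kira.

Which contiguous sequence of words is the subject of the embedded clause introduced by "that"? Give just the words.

this tall garden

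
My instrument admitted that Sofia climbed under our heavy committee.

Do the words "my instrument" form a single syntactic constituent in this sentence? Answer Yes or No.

Yes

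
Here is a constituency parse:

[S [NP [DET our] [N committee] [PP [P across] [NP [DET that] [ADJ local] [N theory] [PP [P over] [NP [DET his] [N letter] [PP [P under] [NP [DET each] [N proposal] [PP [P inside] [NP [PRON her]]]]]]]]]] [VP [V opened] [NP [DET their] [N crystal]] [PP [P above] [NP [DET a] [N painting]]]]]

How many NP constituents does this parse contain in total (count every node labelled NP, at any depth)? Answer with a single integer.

7

Scanning left to right, an opening `[NP` appears at word positions 1, 4, 8, 11, 14, 16, 19 — 7 in total.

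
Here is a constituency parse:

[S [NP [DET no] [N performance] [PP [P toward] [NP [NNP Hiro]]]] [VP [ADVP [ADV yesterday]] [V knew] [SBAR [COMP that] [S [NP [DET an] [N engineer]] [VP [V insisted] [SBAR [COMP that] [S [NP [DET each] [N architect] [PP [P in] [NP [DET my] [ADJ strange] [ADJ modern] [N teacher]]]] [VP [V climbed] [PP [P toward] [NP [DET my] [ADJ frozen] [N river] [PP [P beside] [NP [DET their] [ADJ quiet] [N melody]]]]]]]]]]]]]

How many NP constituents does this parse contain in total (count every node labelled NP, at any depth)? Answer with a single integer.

7

Scanning left to right, an opening `[NP` appears at word positions 1, 4, 8, 12, 15, 21, 25 — 7 in total.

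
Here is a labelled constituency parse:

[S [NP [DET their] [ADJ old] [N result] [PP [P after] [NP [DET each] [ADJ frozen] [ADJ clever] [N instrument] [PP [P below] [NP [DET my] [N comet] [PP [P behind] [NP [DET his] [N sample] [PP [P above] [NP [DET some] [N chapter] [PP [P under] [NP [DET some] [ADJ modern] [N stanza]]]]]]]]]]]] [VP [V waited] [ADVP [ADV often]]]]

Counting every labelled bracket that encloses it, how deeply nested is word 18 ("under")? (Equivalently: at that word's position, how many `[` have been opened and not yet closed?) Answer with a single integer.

12

Counting open brackets not yet closed at "under": [S [NP [PP [NP [PP [NP [PP [NP [PP [NP [PP [P = 12.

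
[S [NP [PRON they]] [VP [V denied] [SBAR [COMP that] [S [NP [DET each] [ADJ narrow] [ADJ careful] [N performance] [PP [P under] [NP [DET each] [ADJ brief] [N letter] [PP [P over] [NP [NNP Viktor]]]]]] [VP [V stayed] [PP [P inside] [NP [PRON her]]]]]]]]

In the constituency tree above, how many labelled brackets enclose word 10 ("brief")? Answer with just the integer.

8

Path from the root down to the word: S → VP → SBAR → S → NP → PP → NP → ADJ. That is 8 enclosing brackets.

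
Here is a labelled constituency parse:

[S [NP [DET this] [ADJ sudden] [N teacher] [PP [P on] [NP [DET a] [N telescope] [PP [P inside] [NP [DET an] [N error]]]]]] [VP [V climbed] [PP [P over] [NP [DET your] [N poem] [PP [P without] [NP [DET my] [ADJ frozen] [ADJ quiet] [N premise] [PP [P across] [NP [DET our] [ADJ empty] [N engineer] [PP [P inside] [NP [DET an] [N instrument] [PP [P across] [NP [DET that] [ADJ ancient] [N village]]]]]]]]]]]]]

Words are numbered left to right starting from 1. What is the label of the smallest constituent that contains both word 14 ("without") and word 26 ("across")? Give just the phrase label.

Both words fall inside [PP without my frozen quiet premise across our empty engineer inside an instrument across that ancient village] (words 14–29), and no smaller constituent contains them both. Label: PP.

PP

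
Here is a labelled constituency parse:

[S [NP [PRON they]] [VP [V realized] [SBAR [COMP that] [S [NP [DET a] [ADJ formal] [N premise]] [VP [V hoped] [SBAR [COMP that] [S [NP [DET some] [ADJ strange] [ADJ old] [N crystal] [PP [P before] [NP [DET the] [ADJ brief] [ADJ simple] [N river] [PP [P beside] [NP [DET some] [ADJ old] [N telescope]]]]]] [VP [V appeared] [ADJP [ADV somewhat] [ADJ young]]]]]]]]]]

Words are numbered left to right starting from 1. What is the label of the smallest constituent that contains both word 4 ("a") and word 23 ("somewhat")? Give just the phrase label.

S

Both words fall inside [S a formal premise hoped that some strange old crystal before the brief simple river beside some old telescope appeared somewhat young] (words 4–24), and no smaller constituent contains them both. Label: S.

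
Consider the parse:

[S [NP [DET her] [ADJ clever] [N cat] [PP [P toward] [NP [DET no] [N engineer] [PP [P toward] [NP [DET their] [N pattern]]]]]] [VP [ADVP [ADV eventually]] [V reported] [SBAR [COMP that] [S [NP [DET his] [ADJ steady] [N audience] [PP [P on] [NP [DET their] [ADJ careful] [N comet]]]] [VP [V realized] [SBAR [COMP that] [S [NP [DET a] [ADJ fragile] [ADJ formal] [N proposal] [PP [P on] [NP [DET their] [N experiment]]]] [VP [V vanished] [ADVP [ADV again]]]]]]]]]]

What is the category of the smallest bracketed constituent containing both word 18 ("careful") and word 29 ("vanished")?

S

Word 18 lies under S → VP → SBAR → S → NP → PP → NP → ADJ; word 29 lies under S → VP → SBAR → S → VP → SBAR → S → VP → V. The lowest shared node is the S.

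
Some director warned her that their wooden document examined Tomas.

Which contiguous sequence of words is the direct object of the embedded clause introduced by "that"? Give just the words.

Tomas

Within the embedded clause introduced by "that", the direct object of "examined" is "Tomas".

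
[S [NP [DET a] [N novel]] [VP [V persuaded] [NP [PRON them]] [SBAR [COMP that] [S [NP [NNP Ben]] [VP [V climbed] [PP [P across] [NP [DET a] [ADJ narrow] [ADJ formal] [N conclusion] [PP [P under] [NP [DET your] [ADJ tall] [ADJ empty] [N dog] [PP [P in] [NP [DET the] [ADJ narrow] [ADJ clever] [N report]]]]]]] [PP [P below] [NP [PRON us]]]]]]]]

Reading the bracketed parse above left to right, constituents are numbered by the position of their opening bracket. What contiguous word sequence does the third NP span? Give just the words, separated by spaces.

In left-to-right order the NP constituents are "a novel"; "them"; "Ben"; "a narrow formal conclusion under your tall empty dog in the narrow clever report"; "your tall empty dog in the narrow clever report"; "the narrow clever report"; "us". Number 3 is "Ben".

Ben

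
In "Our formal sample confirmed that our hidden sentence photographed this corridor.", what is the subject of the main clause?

"our formal sample" is the NP that combines with the VP headed by "confirmed" to form the main clause — the subject.

our formal sample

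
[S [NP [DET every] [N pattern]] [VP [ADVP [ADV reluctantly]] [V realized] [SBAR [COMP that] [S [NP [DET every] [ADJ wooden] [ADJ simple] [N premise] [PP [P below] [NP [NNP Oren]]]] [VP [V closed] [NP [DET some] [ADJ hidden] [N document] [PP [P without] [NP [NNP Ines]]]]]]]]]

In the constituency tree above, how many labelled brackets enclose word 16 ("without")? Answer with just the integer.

Counting open brackets not yet closed at "without": [S [VP [SBAR [S [VP [NP [PP [P = 8.

8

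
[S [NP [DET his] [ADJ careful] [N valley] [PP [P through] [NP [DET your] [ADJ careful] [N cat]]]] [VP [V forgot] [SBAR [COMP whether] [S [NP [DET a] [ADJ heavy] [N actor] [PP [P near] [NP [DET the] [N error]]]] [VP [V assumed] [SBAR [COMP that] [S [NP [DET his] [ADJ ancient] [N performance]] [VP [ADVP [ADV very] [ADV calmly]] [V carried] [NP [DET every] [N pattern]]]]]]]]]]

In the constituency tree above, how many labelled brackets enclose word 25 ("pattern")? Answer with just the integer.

Path from the root down to the word: S → VP → SBAR → S → VP → SBAR → S → VP → NP → N. That is 10 enclosing brackets.

10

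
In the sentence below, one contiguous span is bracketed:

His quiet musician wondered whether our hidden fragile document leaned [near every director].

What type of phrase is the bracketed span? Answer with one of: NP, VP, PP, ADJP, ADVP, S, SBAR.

PP

The bracketed span "near every director" is headed by "near", making it a prepositional phrase (PP).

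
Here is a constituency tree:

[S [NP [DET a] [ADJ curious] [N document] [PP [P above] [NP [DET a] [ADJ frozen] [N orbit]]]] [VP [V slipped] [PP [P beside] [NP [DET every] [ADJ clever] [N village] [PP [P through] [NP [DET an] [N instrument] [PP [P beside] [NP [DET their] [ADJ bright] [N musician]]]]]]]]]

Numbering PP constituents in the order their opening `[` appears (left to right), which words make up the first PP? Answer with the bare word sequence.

Opening `[PP` markers occur at word positions 4, 9, 13, 16; the first of these opens the constituent [PP above a frozen orbit].

above a frozen orbit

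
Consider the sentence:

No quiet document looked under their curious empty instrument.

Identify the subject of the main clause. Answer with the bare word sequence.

no quiet document

"no quiet document" is the NP that combines with the VP headed by "looked" to form the main clause — the subject.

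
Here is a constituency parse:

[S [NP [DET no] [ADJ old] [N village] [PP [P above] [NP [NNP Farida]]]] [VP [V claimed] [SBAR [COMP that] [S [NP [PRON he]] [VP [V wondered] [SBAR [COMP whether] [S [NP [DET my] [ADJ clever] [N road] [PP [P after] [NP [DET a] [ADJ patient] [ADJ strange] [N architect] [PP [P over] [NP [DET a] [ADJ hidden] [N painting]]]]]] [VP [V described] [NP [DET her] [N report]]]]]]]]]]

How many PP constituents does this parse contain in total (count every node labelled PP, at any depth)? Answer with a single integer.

3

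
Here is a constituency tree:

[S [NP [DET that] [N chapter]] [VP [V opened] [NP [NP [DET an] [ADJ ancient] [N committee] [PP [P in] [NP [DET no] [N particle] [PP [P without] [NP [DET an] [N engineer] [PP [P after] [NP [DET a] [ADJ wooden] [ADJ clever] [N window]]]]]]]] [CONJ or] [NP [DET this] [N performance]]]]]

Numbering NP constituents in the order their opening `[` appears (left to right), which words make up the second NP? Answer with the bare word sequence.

an ancient committee in no particle without an engineer after a wooden clever window or this performance

Opening `[NP` markers occur at word positions 1, 4, 4, 8, 11, 14, 19; the second of these opens the constituent [NP an ancient committee in no particle without an engineer after a wooden clever window or this performance].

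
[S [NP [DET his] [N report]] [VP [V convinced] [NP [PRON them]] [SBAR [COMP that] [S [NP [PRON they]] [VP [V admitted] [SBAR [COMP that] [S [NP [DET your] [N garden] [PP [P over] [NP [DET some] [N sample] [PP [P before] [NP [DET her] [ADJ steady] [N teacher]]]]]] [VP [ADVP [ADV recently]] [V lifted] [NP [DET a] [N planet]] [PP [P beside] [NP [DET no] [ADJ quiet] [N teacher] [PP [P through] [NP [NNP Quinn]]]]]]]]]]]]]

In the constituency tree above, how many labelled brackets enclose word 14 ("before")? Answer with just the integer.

Counting open brackets not yet closed at "before": [S [VP [SBAR [S [VP [SBAR [S [NP [PP [NP [PP [P = 12.

12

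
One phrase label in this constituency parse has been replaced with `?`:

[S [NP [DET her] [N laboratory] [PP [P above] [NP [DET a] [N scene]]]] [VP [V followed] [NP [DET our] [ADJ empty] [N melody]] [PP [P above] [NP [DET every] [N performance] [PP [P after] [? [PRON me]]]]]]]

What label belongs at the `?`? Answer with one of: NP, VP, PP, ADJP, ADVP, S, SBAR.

NP

The `?` node immediately contains: PRON 'me'. That is the internal structure of a noun phrase, so the label is NP.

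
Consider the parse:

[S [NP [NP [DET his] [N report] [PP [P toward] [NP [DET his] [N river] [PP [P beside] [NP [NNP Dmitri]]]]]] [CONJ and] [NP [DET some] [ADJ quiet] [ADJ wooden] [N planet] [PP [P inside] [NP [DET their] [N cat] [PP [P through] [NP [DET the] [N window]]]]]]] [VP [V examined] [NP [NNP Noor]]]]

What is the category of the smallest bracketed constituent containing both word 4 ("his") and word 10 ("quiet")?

NP

Both words fall inside [NP his report toward his river beside Dmitri and some quiet wooden planet inside their cat through the window] (words 1–18), and no smaller constituent contains them both. Label: NP.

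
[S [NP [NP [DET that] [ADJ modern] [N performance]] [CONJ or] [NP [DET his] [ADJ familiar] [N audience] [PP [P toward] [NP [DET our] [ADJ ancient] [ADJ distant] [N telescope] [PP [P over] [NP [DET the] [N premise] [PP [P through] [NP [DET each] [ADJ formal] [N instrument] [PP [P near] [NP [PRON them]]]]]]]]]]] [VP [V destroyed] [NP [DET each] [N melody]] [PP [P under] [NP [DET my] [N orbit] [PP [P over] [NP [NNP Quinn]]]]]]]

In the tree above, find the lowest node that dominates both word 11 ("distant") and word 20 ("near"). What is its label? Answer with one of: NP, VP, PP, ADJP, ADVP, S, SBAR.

Both words fall inside [NP our ancient distant telescope over the premise through each formal instrument near them] (words 9–21), and no smaller constituent contains them both. Label: NP.

NP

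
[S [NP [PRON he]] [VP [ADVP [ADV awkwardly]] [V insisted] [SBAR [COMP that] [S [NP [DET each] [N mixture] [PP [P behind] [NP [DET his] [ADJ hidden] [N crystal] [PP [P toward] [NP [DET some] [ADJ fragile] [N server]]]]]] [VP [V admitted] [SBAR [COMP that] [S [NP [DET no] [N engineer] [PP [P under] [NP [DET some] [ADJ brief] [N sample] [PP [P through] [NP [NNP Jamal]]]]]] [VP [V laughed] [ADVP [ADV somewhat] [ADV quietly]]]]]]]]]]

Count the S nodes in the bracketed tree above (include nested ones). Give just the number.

Scanning left to right, an opening `[S` appears at word positions 1, 5, 17 — 3 in total.

3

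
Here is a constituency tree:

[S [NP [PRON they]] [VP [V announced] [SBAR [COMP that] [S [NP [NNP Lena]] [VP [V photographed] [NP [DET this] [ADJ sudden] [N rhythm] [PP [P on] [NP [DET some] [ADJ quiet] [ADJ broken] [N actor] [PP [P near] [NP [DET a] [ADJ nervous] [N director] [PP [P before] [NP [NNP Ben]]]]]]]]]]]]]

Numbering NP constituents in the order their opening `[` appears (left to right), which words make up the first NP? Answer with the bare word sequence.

Opening `[NP` markers occur at word positions 1, 4, 6, 10, 15, 19; the first of these opens the constituent [NP they].

they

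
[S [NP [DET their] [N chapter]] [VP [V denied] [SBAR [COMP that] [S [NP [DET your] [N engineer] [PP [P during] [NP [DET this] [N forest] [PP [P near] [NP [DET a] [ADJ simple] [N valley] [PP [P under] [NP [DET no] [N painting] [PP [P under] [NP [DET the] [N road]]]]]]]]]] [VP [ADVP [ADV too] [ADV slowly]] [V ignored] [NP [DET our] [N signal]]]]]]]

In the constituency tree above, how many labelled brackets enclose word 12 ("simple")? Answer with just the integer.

The word sits inside ADJ, which is inside NP, inside PP, inside NP, inside PP, inside NP, inside S, inside SBAR, inside VP, inside S — 10 brackets in all.

10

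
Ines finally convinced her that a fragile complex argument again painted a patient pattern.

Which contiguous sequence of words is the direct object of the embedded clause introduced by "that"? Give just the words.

a patient pattern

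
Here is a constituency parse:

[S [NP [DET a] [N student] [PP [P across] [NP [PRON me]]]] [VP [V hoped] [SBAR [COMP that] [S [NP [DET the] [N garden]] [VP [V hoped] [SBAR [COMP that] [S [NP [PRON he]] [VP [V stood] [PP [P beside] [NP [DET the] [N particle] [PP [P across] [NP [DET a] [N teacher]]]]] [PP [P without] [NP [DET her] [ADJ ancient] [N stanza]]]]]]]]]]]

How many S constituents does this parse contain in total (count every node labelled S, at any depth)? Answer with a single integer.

Listing each S by its span: [S a student across me hoped that the garden hoped that he stood beside the particle across a teacher without her ancient stanza]; [S the garden hoped that he stood beside the particle across a teacher without her ancient stanza]; [S he stood beside the particle across a teacher without her ancient stanza] — that makes 3.

3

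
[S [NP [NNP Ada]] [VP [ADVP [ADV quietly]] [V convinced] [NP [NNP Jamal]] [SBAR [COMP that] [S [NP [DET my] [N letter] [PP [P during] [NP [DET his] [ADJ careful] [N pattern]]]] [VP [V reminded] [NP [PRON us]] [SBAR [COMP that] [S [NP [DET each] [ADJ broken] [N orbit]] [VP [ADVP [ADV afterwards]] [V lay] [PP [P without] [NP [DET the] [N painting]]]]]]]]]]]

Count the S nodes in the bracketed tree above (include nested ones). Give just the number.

3

The S constituents are: [S Ada quietly convinced Jamal that my letter during his careful pattern reminded us that each broken orbit afterwards lay without the painting]; [S my letter during his careful pattern reminded us that each broken orbit afterwards lay without the painting]; [S each broken orbit afterwards lay without the painting]. Total: 3.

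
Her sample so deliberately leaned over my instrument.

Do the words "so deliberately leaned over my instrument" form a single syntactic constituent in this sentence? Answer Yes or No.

These words form the whole verb phrase headed by "leaned", so yes — one constituent.

Yes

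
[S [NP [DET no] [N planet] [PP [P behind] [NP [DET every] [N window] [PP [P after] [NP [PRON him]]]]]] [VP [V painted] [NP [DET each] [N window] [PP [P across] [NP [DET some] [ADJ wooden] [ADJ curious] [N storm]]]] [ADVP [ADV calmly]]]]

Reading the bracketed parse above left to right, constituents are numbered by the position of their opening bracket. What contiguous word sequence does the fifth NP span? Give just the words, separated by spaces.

some wooden curious storm

Opening `[NP` markers occur at word positions 1, 4, 7, 9, 12; the fifth of these opens the constituent [NP some wooden curious storm].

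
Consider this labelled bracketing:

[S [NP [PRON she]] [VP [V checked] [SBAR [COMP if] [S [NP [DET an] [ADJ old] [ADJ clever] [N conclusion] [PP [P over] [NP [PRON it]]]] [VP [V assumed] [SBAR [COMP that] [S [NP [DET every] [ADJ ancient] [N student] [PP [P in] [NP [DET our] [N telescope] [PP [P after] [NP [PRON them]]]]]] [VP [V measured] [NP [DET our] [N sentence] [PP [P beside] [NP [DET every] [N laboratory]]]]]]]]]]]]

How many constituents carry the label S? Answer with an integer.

3

Listing each S by its span: [S she checked if an old clever conclusion over it assumed that every ancient student in our telescope after them measured our sentence beside every laboratory]; [S an old clever conclusion over it assumed that every ancient student in our telescope after them measured our sentence beside every laboratory]; [S every ancient student in our telescope after them measured our sentence beside every laboratory] — that makes 3.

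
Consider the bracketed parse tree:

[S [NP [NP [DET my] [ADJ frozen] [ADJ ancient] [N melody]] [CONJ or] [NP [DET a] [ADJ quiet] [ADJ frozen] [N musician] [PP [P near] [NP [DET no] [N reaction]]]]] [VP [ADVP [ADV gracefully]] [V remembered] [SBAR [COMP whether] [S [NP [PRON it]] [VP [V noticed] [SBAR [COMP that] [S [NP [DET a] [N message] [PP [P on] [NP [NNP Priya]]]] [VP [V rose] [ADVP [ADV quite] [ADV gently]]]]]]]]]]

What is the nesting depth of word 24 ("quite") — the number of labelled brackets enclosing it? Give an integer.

Path from the root down to the word: S → VP → SBAR → S → VP → SBAR → S → VP → ADVP → ADV. That is 10 enclosing brackets.

10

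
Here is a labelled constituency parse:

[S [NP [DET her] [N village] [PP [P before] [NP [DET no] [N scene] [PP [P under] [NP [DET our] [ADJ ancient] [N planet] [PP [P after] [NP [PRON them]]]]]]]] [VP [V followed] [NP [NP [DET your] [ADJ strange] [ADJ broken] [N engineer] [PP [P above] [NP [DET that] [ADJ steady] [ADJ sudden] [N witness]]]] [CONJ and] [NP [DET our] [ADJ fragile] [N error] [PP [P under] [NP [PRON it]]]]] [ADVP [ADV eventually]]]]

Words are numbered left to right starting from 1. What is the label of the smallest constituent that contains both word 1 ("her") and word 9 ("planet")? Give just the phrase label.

Both words fall inside [NP her village before no scene under our ancient planet after them] (words 1–11), and no smaller constituent contains them both. Label: NP.

NP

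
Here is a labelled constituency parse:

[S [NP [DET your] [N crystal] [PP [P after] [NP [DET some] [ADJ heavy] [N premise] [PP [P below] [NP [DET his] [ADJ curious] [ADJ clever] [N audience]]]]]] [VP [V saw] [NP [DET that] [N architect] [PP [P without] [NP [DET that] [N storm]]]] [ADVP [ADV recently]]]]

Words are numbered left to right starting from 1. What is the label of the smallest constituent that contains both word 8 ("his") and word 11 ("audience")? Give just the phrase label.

NP

The smallest bracket enclosing both words is [NP his curious clever audience], so the label is NP.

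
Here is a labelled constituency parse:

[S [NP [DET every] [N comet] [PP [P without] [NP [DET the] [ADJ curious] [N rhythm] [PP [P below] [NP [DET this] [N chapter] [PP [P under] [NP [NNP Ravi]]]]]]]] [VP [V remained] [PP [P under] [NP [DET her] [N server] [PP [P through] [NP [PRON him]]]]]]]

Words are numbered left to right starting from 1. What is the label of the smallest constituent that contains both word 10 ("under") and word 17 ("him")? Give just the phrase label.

Word 10 lies under S → NP → PP → NP → PP → NP → PP → P; word 17 lies under S → VP → PP → NP → PP → NP → PRON. The lowest shared node is the S.

S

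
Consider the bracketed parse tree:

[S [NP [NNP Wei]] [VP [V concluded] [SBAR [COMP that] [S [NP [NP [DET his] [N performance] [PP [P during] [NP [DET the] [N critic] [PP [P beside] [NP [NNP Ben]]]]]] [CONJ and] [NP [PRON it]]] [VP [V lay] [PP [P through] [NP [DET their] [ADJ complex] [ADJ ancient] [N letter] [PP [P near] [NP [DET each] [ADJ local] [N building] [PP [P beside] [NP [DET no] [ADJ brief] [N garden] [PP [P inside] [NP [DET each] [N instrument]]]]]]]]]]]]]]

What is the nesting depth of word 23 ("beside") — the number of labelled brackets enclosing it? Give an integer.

11

Counting open brackets not yet closed at "beside": [S [VP [SBAR [S [VP [PP [NP [PP [NP [PP [P = 11.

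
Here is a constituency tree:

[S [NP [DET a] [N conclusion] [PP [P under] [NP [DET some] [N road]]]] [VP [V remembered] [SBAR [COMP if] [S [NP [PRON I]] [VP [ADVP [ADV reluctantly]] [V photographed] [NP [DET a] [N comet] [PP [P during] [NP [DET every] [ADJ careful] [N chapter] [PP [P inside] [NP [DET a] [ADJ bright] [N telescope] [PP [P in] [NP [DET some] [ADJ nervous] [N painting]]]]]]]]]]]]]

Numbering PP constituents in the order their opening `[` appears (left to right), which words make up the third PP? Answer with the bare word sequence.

inside a bright telescope in some nervous painting

Opening `[PP` markers occur at word positions 3, 13, 17, 21; the third of these opens the constituent [PP inside a bright telescope in some nervous painting].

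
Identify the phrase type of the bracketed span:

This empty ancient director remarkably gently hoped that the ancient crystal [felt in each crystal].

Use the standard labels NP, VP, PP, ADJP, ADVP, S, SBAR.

The bracketed span "felt in each crystal" is headed by "felt", making it a verb phrase (VP).

VP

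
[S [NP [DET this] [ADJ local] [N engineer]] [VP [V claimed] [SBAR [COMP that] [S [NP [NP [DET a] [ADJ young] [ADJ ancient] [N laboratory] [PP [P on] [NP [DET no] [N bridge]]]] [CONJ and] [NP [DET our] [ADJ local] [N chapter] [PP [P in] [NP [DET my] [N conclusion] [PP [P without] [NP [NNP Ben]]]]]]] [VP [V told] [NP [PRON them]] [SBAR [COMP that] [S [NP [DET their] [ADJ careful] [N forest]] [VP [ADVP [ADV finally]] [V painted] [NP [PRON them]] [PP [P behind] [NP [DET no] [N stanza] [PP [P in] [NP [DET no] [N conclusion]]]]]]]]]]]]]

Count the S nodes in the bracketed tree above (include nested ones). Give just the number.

The S constituents are: [S this local engineer claimed that a young ancient laboratory on no bridge and our local chapter in my conclusion without Ben told them that their careful forest finally painted them behind no stanza in no conclusion]; [S a young ancient laboratory on no bridge and our local chapter in my conclusion without Ben told them that their careful forest finally painted them behind no stanza in no conclusion]; [S their careful forest finally painted them behind no stanza in no conclusion]. Total: 3.

3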